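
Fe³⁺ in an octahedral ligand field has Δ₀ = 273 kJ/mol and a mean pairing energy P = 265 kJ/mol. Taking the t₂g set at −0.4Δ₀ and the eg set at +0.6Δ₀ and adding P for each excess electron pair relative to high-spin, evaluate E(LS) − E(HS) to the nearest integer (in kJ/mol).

-16

Fe³⁺: group 8, so d-count = 8 − 3 = 5.
In the high-spin limit (t₂g³ eg²) the orbital term is 0.0Δ₀ = 0 kJ/mol, with no excess pairing.
Low-spin t₂g⁵ eg⁰ gives -2.0Δ₀ = -546 kJ/mol, but forming 2 extra pairs costs 2P = 530 kJ/mol, so E(LS) = -546 + 530 = -16 kJ/mol.
Thus E(LS) − E(HS) = -16 kJ/mol.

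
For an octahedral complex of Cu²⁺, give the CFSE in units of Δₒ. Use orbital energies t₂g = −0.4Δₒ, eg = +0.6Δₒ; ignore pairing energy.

Cu²⁺: group 11, so d-count = 11 − 2 = 9.
Configuration: t₂g⁶ eg³.
CFSE = 6(-0.4Δₒ) + 3(0.6Δₒ) = -2.4Δₒ + 1.8Δₒ = -0.6Δₒ.

-0.6 Δₒ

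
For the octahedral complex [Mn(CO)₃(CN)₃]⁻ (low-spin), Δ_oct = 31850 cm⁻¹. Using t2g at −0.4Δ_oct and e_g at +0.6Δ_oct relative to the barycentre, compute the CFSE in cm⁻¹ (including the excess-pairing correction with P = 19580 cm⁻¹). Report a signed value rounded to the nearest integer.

-24540

Ligand charges: 3×(+0) from CO and 3×(-1) from CN⁻ sum to -3; with overall charge -1, Mn is +2.
Mn is in group 7, so Mn²⁺ is d⁵ (7 − 2 = 5).
The d⁵ electrons fill as t2g^5 e_g^0.
Orbital CFSE = 5(-0.4) + 0(0.6) = -2.0Δ_oct = -2.0 × 31850 = -63700 cm⁻¹.
High-spin d⁵ would be t2g^3 e_g^2 with 0 pairs; low-spin has 2, so 2 excess pairs cost +2P = +39160 cm⁻¹.
Net CFSE = -63700 + 39160 = -24540 cm⁻¹.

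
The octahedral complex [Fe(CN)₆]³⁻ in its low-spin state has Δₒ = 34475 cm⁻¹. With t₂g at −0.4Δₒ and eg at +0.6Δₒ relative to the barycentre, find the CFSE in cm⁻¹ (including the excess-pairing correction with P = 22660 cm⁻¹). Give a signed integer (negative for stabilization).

Each CN⁻ contributes -1; 6 × (-1) = -6. With overall charge -3, Fe is in the +3 oxidation state.
Fe is in group 8, so Fe³⁺ is d⁵ (8 − 3 = 5).
The d⁵ electrons fill as t₂g⁵ eg⁰.
The orbital stabilization is -2.0Δₒ = -2.0 × 34475 = -68950 cm⁻¹.
Pairing penalty: 2 pairs vs 0 in the high-spin reference → 2 extra × P = 45320 cm⁻¹.
Net CFSE = -68950 + 45320 = -23630 cm⁻¹.

-23630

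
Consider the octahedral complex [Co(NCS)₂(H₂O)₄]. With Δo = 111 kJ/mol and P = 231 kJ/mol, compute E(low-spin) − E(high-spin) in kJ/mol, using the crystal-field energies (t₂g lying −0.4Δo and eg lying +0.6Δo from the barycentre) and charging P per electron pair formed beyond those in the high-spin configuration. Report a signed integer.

Ligand charges: 2×(-1) from NCS⁻ and 4×(+0) from H₂O sum to -2; with overall charge +0, Co is +2.
Co sits in group 9; removing 2 electrons leaves Co²⁺ with 9 − 2 = 7 d electrons.
High-spin d⁷ fills as t₂g⁵ eg² with CFSE 5(−0.4) + 2(+0.6) = -0.8Δo = -89 kJ/mol.
Low-spin t₂g⁶ eg¹ gives -1.8Δo = -200 kJ/mol, but forming 1 extra pair costs 1P = 231 kJ/mol, so E(LS) = -200 + 231 = 31 kJ/mol.
E(LS) − E(HS) = 31 − (-89) = 120 kJ/mol.

120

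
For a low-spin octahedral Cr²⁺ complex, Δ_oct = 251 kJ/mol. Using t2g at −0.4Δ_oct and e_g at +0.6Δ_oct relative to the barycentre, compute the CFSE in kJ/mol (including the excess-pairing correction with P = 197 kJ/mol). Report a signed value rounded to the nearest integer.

-205

Group 6 minus oxidation state +2 gives a d⁴ configuration for Cr²⁺.
Electron filling gives t2g^4 e_g^0.
Orbital CFSE = 4(-0.4) + 0(0.6) = -1.6Δ_oct = -1.6 × 251 = -402 kJ/mol.
Relative to high-spin t2g^3 e_g^1 (0 paired), the low-spin configuration has 1 additional pair, contributing +1 × 197 = +197 kJ/mol.
Overall CFSE = -402 + 197 = -205 kJ/mol.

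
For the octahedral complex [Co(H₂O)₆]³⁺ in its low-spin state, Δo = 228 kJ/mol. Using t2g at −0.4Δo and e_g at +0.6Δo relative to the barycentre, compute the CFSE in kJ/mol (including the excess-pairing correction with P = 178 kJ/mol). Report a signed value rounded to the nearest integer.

-191

H₂O is neutral, so the +3 overall charge sits on Co: oxidation state +3.
Co is in group 9, so Co³⁺ is d⁶ (9 − 3 = 6).
Configuration: t2g^6 e_g^0.
CFSE(orbital) = 6×(-0.4Δo) + 0×(0.6Δo) = -2.4Δo; with Δo = 228 kJ/mol that is -547 kJ/mol.
High-spin d⁶ would be t2g^4 e_g^2 with 1 pair; low-spin has 3, so 2 excess pairs cost +2P = +356 kJ/mol.
Overall CFSE = -547 + 356 = -191 kJ/mol.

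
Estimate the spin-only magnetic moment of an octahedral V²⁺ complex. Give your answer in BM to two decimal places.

3.87 BM

V sits in group 5; removing 2 electrons leaves V²⁺ with 5 − 2 = 3 d electrons.
Configuration: t2g^3 e_g^0 → 3 unpaired electrons.
μ(spin-only) = √[3(3+2)] = √15 ≈ 3.87 BM.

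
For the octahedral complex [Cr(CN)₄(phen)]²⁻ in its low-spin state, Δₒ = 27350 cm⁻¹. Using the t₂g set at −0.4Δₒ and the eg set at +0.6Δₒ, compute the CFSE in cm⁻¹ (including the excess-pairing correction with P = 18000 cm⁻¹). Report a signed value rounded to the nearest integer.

-25760

Ligand charges: 4×(-1) from CN⁻ and 1×(+0) from phen sum to -4; with overall charge -2, Cr is +2.
Cr is in group 6, so Cr²⁺ is d⁴ (6 − 2 = 4).
Configuration: t₂g⁴ eg⁰.
CFSE(orbital) = 4×(-0.4Δₒ) + 0×(0.6Δₒ) = -1.6Δₒ; with Δₒ = 27350 cm⁻¹ that is -43760 cm⁻¹.
Pairing penalty: 1 pair vs 0 in the high-spin reference → 1 extra × P = 18000 cm⁻¹.
Combining: -43760 + 18000 = -25760 cm⁻¹.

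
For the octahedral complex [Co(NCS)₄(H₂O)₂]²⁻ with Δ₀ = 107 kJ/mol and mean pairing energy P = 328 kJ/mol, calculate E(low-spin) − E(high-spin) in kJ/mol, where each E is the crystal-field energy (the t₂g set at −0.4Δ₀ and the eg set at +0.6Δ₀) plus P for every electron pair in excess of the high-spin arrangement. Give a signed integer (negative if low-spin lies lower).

Ligand charges: 4×(-1) from NCS⁻ and 2×(+0) from H₂O sum to -4; with overall charge -2, Co is +2.
Group 9 minus oxidation state +2 gives a d⁷ configuration for Co²⁺.
High-spin: t₂g⁵ eg², CFSE = -0.8Δ₀ = -86 kJ/mol.
For low-spin the configuration is t₂g⁶ eg¹: orbital energy -1.8 × 107 = -193 kJ/mol, and 1 additional pair relative to high-spin adds 328 kJ/mol, giving 135 kJ/mol.
The difference is 135 − (-86) = 221 kJ/mol, so high-spin lies lower.

221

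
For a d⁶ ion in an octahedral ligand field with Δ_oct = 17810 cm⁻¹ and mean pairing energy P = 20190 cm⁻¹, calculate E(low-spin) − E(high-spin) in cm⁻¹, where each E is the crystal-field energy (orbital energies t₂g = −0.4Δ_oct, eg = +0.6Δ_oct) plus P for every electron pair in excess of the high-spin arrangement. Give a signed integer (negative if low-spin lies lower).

4760

In the high-spin limit (t₂g⁴ eg²) the orbital term is -0.4Δ_oct = -7124 cm⁻¹, with no excess pairing.
For low-spin the configuration is t₂g⁶ eg⁰: orbital energy -2.4 × 17810 = -42744 cm⁻¹, and 2 additional pairs relative to high-spin add 40380 cm⁻¹, giving -2364 cm⁻¹.
The difference is -2364 − (-7124) = 4760 cm⁻¹, so high-spin lies lower.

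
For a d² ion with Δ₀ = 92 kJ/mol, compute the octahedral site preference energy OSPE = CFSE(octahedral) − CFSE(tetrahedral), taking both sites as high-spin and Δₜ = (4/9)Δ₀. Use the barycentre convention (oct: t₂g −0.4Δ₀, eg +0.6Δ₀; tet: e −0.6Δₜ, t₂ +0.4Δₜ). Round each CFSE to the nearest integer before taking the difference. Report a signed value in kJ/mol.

Octahedral high-spin t₂g² eg⁰: CFSE = -0.8 × 92 = -74 kJ/mol.
Tetrahedral e² t₂⁰ gives -1.2Δₜ = -1.2 × (4/9) × 92 = -49 kJ/mol.
OSPE = -74 − (-49) = -25 kJ/mol.

-25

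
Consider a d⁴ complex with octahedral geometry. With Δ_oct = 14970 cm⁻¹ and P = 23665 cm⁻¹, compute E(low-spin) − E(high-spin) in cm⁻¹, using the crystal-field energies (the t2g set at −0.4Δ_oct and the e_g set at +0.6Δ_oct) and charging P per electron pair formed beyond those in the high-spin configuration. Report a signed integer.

High-spin d⁴ fills as t2g^3 e_g^1 with CFSE 3(−0.4) + 1(+0.6) = -0.6Δ_oct = -8982 cm⁻¹.
For low-spin the configuration is t2g^4 e_g^0: orbital energy -1.6 × 14970 = -23952 cm⁻¹, and 1 additional pair relative to high-spin adds 23665 cm⁻¹, giving -287 cm⁻¹.
Thus E(LS) − E(HS) = 8695 cm⁻¹.

8695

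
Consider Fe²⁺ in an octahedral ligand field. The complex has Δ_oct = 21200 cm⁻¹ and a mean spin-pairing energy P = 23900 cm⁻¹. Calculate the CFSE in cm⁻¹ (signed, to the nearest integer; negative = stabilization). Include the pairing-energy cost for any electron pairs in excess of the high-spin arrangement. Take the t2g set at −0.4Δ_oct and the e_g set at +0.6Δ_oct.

Group 8 minus oxidation state +2 gives a d⁶ configuration for Fe²⁺.
With Δ_oct < P the complex is high-spin.
Filling d⁶ accordingly: t2g^4 e_g^2.
Orbital CFSE = -0.4Δ_oct = -0.4 × 21200 = -8480 cm⁻¹.
High-spin has no excess pairs, so no pairing correction applies.

-8480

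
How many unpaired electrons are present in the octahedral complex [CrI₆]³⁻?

3

Each I⁻ contributes -1; 6 × (-1) = -6. With overall charge -3, Cr is in the +3 oxidation state.
Cr is in group 6, so Cr³⁺ is d³ (6 − 3 = 3).
For octahedral d³ the high- and low-spin configurations coincide.
Configuration: t2g^3 e_g^0, giving 3 unpaired electrons.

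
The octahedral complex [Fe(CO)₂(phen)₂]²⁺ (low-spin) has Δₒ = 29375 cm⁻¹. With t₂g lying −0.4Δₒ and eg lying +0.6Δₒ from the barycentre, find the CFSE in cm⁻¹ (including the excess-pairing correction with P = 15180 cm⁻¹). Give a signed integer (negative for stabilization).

Ligand charges: 2×(+0) from CO and 2×(+0) from phen sum to +0; with overall charge +2, Fe is +2.
Fe is in group 8, so Fe²⁺ is d⁶ (8 − 2 = 6).
Electron filling gives t₂g⁶ eg⁰.
The orbital stabilization is -2.4Δₒ = -2.4 × 29375 = -70500 cm⁻¹.
Pairing penalty: 3 pairs vs 1 in the high-spin reference → 2 extra × P = 30360 cm⁻¹.
Overall CFSE = -70500 + 30360 = -40140 cm⁻¹.

-40140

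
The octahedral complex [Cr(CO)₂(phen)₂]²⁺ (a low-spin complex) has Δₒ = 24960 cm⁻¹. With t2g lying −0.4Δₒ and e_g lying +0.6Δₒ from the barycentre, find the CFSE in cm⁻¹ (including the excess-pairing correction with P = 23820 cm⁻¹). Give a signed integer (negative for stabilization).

-16116

Ligand charges: 2×(+0) from CO and 2×(+0) from phen sum to +0; with overall charge +2, Cr is +2.
Group 6 minus oxidation state +2 gives a d⁴ configuration for Cr²⁺.
Electron filling gives t2g^4 e_g^0.
Orbital CFSE = 4(-0.4) + 0(0.6) = -1.6Δₒ = -1.6 × 24960 = -39936 cm⁻¹.
High-spin d⁴ would be t2g^3 e_g^1 with 0 pairs; low-spin has 1, so 1 excess pair costs +1P = +23820 cm⁻¹.
Net CFSE = -39936 + 23820 = -16116 cm⁻¹.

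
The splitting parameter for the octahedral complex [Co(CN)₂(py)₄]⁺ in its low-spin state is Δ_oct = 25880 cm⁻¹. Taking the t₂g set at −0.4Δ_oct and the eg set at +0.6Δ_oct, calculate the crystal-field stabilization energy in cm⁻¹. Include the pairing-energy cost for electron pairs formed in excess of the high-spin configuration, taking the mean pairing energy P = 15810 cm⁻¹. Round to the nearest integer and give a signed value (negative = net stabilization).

-30492

Ligand charges: 2×(-1) from CN⁻ and 4×(+0) from py sum to -2; with overall charge +1, Co is +3.
Co is in group 9, so Co³⁺ is d⁶ (9 − 3 = 6).
Configuration: t₂g⁶ eg⁰.
CFSE(orbital) = 6×(-0.4Δ_oct) + 0×(0.6Δ_oct) = -2.4Δ_oct; with Δ_oct = 25880 cm⁻¹ that is -62112 cm⁻¹.
High-spin d⁶ would be t₂g⁴ eg² with 1 pair; low-spin has 3, so 2 excess pairs cost +2P = +31620 cm⁻¹.
Overall CFSE = -62112 + 31620 = -30492 cm⁻¹.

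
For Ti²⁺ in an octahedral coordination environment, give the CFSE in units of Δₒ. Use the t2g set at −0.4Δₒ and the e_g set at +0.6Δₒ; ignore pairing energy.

Ti²⁺: group 4, so d-count = 4 − 2 = 2.
For octahedral d² the high- and low-spin configurations coincide.
Configuration: t2g^2 e_g^0.
CFSE = 2(-0.4Δₒ) + 0(0.6Δₒ) = -0.8Δₒ + 0.0Δₒ = -0.8Δₒ.

-0.8 Δₒ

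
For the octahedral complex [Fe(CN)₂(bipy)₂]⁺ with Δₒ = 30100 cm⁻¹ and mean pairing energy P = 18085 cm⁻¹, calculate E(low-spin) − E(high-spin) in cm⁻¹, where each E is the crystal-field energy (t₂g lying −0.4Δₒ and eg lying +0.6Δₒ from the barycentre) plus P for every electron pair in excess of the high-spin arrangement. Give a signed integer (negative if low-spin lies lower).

-24030

Ligand charges: 2×(-1) from CN⁻ and 2×(+0) from bipy sum to -2; with overall charge +1, Fe is +3.
Fe sits in group 8; removing 3 electrons leaves Fe³⁺ with 8 − 3 = 5 d electrons.
High-spin d⁵ fills as t₂g³ eg² with CFSE 3(−0.4) + 2(+0.6) = 0.0Δₒ = 0 cm⁻¹.
Low-spin: t₂g⁵ eg⁰, orbital CFSE = -2.0Δₒ = -60200 cm⁻¹; plus 2 excess pairs × P = +36170 cm⁻¹; total -24030 cm⁻¹.
Thus E(LS) − E(HS) = -24030 cm⁻¹.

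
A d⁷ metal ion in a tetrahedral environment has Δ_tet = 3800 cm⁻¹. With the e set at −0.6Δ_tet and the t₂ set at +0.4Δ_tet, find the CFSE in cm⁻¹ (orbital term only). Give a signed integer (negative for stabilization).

With tetrahedral geometry the complex is necessarily high-spin.
Electron filling gives e⁴ t₂³.
The orbital stabilization is -1.2Δ_tet = -1.2 × 3800 = -4560 cm⁻¹.

-4560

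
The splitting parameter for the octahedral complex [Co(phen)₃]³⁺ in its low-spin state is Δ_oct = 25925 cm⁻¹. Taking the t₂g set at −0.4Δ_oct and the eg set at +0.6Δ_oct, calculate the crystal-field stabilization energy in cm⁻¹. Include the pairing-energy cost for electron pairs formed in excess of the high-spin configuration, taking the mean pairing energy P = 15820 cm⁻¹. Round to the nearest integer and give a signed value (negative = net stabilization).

phen is neutral, so the +3 overall charge sits on Co: oxidation state +3.
Co³⁺: group 9, so d-count = 9 − 3 = 6.
Configuration: t₂g⁶ eg⁰.
Orbital CFSE = 6(-0.4) + 0(0.6) = -2.4Δ_oct = -2.4 × 25925 = -62220 cm⁻¹.
Pairing penalty: 3 pairs vs 1 in the high-spin reference → 2 extra × P = 31640 cm⁻¹.
Overall CFSE = -62220 + 31640 = -30580 cm⁻¹.

-30580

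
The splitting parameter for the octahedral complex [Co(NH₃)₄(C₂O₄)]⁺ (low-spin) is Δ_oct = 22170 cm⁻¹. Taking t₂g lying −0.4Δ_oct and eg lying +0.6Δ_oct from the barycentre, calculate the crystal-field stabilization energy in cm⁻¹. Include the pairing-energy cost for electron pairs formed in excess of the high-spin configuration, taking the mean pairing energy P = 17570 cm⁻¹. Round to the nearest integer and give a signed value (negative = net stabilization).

Ligand charges: 4×(+0) from NH₃ and 1×(-2) from C₂O₄²⁻ sum to -2; with overall charge +1, Co is +3.
Co is in group 9, so Co³⁺ is d⁶ (9 − 3 = 6).
Electron filling gives t₂g⁶ eg⁰.
Orbital CFSE = 6(-0.4) + 0(0.6) = -2.4Δ_oct = -2.4 × 22170 = -53208 cm⁻¹.
Pairing penalty: 3 pairs vs 1 in the high-spin reference → 2 extra × P = 35140 cm⁻¹.
Combining: -53208 + 35140 = -18068 cm⁻¹.

-18068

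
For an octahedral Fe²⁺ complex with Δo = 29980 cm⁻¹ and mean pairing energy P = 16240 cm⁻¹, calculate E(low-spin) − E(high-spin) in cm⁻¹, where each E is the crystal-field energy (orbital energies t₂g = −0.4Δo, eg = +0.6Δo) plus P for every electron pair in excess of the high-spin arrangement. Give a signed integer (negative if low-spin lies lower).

-27480

Fe²⁺: group 8, so d-count = 8 − 2 = 6.
High-spin d⁶ fills as t₂g⁴ eg² with CFSE 4(−0.4) + 2(+0.6) = -0.4Δo = -11992 cm⁻¹.
For low-spin the configuration is t₂g⁶ eg⁰: orbital energy -2.4 × 29980 = -71952 cm⁻¹, and 2 additional pairs relative to high-spin add 32480 cm⁻¹, giving -39472 cm⁻¹.
Thus E(LS) − E(HS) = -27480 cm⁻¹.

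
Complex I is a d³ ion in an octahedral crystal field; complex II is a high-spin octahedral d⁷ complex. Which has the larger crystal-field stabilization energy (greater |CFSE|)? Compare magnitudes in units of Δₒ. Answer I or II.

I

I: t₂g³ eg⁰, CFSE = -1.2Δₒ.
II: t₂g⁵ eg², CFSE = -0.8Δₒ.
So I has the larger |CFSE|.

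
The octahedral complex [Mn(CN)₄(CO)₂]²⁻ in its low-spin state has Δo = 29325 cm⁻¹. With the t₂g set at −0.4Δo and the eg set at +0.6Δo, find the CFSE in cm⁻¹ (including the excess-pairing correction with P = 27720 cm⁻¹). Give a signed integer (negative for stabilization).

-3210

Ligand charges: 4×(-1) from CN⁻ and 2×(+0) from CO sum to -4; with overall charge -2, Mn is +2.
Mn²⁺: group 7, so d-count = 7 − 2 = 5.
Configuration: t₂g⁵ eg⁰.
Orbital CFSE = 5(-0.4) + 0(0.6) = -2.0Δo = -2.0 × 29325 = -58650 cm⁻¹.
Relative to high-spin t₂g³ eg² (0 paired), the low-spin configuration has 2 additional pairs, contributing +2 × 27720 = +55440 cm⁻¹.
Combining: -58650 + 55440 = -3210 cm⁻¹.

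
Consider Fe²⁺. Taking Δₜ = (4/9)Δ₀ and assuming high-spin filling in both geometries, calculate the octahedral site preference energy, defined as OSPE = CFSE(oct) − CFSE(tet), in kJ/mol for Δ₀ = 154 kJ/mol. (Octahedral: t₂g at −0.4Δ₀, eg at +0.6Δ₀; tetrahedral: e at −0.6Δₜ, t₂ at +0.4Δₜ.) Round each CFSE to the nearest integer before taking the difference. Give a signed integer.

-21

Fe sits in group 8; removing 2 electrons leaves Fe²⁺ with 8 − 2 = 6 d electrons.
In an octahedral site d⁶ (HS) is t2g^4 e_g^2, giving CFSE(oct) = -0.4Δ₀ = -62 kJ/mol.
Tetrahedral: e^3 t2^3, CFSE = 3(−0.6) + 3(+0.4) = -0.6Δₜ = -0.6 × (4/9) × 154 = -41 kJ/mol.
OSPE = -62 − (-41) = -21 kJ/mol.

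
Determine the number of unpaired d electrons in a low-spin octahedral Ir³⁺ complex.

Ir³⁺: group 9, so d-count = 9 − 3 = 6.
Configuration: t₂g⁶ eg⁰, giving 0 unpaired electrons.

0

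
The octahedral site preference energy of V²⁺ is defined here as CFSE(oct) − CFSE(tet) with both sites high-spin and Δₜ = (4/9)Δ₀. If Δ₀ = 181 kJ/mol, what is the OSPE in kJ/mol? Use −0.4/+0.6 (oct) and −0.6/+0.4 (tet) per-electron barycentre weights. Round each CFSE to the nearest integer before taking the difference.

-153

V is in group 5, so V²⁺ is d³ (5 − 2 = 3).
Octahedral high-spin t₂g³ eg⁰: CFSE = -1.2 × 181 = -217 kJ/mol.
Tetrahedral: e² t₂¹, CFSE = 2(−0.6) + 1(+0.4) = -0.8Δₜ = -0.8 × (4/9) × 181 = -64 kJ/mol.
OSPE = CFSE(oct) − CFSE(tet) = -217 − (-64) = -153 kJ/mol.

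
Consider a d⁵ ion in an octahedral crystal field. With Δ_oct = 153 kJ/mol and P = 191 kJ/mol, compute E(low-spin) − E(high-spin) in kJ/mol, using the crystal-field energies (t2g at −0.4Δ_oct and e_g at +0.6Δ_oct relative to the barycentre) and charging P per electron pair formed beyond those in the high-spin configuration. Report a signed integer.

76

In the high-spin limit (t2g^3 e_g^2) the orbital term is 0.0Δ_oct = 0 kJ/mol, with no excess pairing.
For low-spin the configuration is t2g^5 e_g^0: orbital energy -2.0 × 153 = -306 kJ/mol, and 2 additional pairs relative to high-spin add 382 kJ/mol, giving 76 kJ/mol.
E(LS) − E(HS) = 76 − (0) = 76 kJ/mol.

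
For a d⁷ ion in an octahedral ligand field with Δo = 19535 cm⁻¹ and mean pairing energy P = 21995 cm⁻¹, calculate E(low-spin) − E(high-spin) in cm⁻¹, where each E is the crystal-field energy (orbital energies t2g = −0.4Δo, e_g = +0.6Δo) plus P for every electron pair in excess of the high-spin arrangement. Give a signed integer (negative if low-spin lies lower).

2460

In the high-spin limit (t2g^5 e_g^2) the orbital term is -0.8Δo = -15628 cm⁻¹, with no excess pairing.
Low-spin: t2g^6 e_g^1, orbital CFSE = -1.8Δo = -35163 cm⁻¹; plus 1 excess pair × P = +21995 cm⁻¹; total -13168 cm⁻¹.
The difference is -13168 − (-15628) = 2460 cm⁻¹, so high-spin lies lower.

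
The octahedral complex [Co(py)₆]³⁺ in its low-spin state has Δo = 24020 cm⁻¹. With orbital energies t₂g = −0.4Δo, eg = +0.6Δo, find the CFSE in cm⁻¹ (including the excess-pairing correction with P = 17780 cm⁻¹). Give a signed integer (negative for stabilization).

py is neutral, so the +3 overall charge sits on Co: oxidation state +3.
Co³⁺: group 9, so d-count = 9 − 3 = 6.
Configuration: t₂g⁶ eg⁰.
Orbital CFSE = 6(-0.4) + 0(0.6) = -2.4Δo = -2.4 × 24020 = -57648 cm⁻¹.
Relative to high-spin t₂g⁴ eg² (1 paired), the low-spin configuration has 2 additional pairs, contributing +2 × 17780 = +35560 cm⁻¹.
Overall CFSE = -57648 + 35560 = -22088 cm⁻¹.

-22088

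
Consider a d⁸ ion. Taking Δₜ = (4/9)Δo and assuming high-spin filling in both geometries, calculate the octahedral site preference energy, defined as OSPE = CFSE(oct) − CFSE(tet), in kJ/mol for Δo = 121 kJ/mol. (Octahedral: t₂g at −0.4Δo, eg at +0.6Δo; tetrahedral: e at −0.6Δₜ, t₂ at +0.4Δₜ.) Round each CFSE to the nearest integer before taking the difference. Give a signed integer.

-102

In an octahedral site d⁸ (HS) is t₂g⁶ eg², giving CFSE(oct) = -1.2Δo = -145 kJ/mol.
Tetrahedral: e⁴ t₂⁴, CFSE = 4(−0.6) + 4(+0.4) = -0.8Δₜ = -0.8 × (4/9) × 121 = -43 kJ/mol.
OSPE = CFSE(oct) − CFSE(tet) = -145 − (-43) = -102 kJ/mol.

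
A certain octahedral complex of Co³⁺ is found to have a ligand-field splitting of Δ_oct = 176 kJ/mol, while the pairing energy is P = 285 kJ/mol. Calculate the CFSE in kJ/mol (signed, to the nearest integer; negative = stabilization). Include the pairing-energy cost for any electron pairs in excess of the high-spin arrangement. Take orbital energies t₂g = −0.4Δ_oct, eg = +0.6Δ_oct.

-70

Group 9 minus oxidation state +3 gives a d⁶ configuration for Co³⁺.
With Δ_oct < P the complex is high-spin.
Filling d⁶ accordingly: t₂g⁴ eg².
Orbital CFSE = -0.4Δ_oct = -0.4 × 176 = -70 kJ/mol.
High-spin has no excess pairs, so no pairing correction applies.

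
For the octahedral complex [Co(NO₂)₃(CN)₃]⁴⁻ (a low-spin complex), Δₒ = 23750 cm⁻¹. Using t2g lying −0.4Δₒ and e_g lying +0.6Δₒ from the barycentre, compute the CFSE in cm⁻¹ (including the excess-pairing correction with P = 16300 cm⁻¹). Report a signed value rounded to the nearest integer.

Ligand charges: 3×(-1) from NO₂⁻ and 3×(-1) from CN⁻ sum to -6; with overall charge -4, Co is +2.
Co sits in group 9; removing 2 electrons leaves Co²⁺ with 9 − 2 = 7 d electrons.
The d⁷ electrons fill as t2g^6 e_g^1.
CFSE(orbital) = 6×(-0.4Δₒ) + 1×(0.6Δₒ) = -1.8Δₒ; with Δₒ = 23750 cm⁻¹ that is -42750 cm⁻¹.
Pairing penalty: 3 pairs vs 2 in the high-spin reference → 1 extra × P = 16300 cm⁻¹.
Net CFSE = -42750 + 16300 = -26450 cm⁻¹.

-26450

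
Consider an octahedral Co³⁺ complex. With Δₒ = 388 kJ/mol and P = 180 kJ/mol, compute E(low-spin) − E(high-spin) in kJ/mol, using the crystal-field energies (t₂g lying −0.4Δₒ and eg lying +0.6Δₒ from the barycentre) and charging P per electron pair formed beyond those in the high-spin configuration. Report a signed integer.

-416

Co sits in group 9; removing 3 electrons leaves Co³⁺ with 9 − 3 = 6 d electrons.
In the high-spin limit (t₂g⁴ eg²) the orbital term is -0.4Δₒ = -155 kJ/mol, with no excess pairing.
Low-spin t₂g⁶ eg⁰ gives -2.4Δₒ = -931 kJ/mol, but forming 2 extra pairs costs 2P = 360 kJ/mol, so E(LS) = -931 + 360 = -571 kJ/mol.
E(LS) − E(HS) = -571 − (-155) = -416 kJ/mol.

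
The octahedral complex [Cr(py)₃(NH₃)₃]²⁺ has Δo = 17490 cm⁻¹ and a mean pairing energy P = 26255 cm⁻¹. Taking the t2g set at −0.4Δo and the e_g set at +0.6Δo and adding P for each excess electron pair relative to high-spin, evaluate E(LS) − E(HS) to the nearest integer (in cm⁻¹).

8765

Ligand charges: 3×(+0) from py and 3×(+0) from NH₃ sum to +0; with overall charge +2, Cr is +2.
Cr²⁺: group 6, so d-count = 6 − 2 = 4.
High-spin d⁴ fills as t2g^3 e_g^1 with CFSE 3(−0.4) + 1(+0.6) = -0.6Δo = -10494 cm⁻¹.
Low-spin: t2g^4 e_g^0, orbital CFSE = -1.6Δo = -27984 cm⁻¹; plus 1 excess pair × P = +26255 cm⁻¹; total -1729 cm⁻¹.
Thus E(LS) − E(HS) = 8765 cm⁻¹.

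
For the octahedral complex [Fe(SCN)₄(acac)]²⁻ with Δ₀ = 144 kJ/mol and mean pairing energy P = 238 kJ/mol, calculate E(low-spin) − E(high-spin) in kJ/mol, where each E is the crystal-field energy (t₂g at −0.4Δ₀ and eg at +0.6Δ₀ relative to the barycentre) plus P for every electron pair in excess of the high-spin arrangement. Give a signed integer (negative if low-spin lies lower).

188

Ligand charges: 4×(-1) from SCN⁻ and 1×(-1) from acac⁻ sum to -5; with overall charge -2, Fe is +3.
Fe³⁺: group 8, so d-count = 8 − 3 = 5.
High-spin: t₂g³ eg², CFSE = 0.0Δ₀ = 0 kJ/mol.
Low-spin: t₂g⁵ eg⁰, orbital CFSE = -2.0Δ₀ = -288 kJ/mol; plus 2 excess pairs × P = +476 kJ/mol; total 188 kJ/mol.
E(LS) − E(HS) = 188 − (0) = 188 kJ/mol.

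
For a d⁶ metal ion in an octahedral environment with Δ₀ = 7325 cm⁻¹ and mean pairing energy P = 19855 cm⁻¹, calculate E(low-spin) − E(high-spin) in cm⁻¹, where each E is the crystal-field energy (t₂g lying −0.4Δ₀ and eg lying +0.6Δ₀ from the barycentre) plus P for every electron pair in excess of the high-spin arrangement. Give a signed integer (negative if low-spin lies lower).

In the high-spin limit (t₂g⁴ eg²) the orbital term is -0.4Δ₀ = -2930 cm⁻¹, with no excess pairing.
For low-spin the configuration is t₂g⁶ eg⁰: orbital energy -2.4 × 7325 = -17580 cm⁻¹, and 2 additional pairs relative to high-spin add 39710 cm⁻¹, giving 22130 cm⁻¹.
Thus E(LS) − E(HS) = 25060 cm⁻¹.

25060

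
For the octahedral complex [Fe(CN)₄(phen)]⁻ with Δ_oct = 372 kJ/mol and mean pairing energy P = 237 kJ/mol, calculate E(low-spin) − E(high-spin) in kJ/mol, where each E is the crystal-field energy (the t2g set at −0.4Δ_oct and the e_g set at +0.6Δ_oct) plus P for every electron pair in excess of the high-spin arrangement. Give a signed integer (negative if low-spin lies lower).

-270

Ligand charges: 4×(-1) from CN⁻ and 1×(+0) from phen sum to -4; with overall charge -1, Fe is +3.
Fe is in group 8, so Fe³⁺ is d⁵ (8 − 3 = 5).
High-spin d⁵ fills as t2g^3 e_g^2 with CFSE 3(−0.4) + 2(+0.6) = 0.0Δ_oct = 0 kJ/mol.
For low-spin the configuration is t2g^5 e_g^0: orbital energy -2.0 × 372 = -744 kJ/mol, and 2 additional pairs relative to high-spin add 474 kJ/mol, giving -270 kJ/mol.
E(LS) − E(HS) = -270 − (0) = -270 kJ/mol.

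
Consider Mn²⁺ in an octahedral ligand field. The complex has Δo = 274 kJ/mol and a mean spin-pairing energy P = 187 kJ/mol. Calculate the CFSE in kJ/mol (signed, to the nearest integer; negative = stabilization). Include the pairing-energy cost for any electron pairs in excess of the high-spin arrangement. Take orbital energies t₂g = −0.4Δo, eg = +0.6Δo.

-174

Group 7 minus oxidation state +2 gives a d⁵ configuration for Mn²⁺.
Here Δo > P (274 > 187), so the low-spin state is favoured.
Filling d⁵ accordingly: t₂g⁵ eg⁰.
Orbital CFSE = -2.0Δo = -2.0 × 274 = -548 kJ/mol.
Excess pairs vs high-spin: 2 − 0 = 2; pairing cost = +374 kJ/mol.
Net CFSE = -548 + 374 = -174 kJ/mol.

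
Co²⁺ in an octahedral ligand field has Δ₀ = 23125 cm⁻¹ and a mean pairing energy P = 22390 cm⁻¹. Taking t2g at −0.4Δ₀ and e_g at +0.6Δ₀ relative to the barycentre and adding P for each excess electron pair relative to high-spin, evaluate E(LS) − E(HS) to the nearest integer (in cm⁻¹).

Co sits in group 9; removing 2 electrons leaves Co²⁺ with 9 − 2 = 7 d electrons.
In the high-spin limit (t2g^5 e_g^2) the orbital term is -0.8Δ₀ = -18500 cm⁻¹, with no excess pairing.
Low-spin t2g^6 e_g^1 gives -1.8Δ₀ = -41625 cm⁻¹, but forming 1 extra pair costs 1P = 22390 cm⁻¹, so E(LS) = -41625 + 22390 = -19235 cm⁻¹.
The difference is -19235 − (-18500) = -735 cm⁻¹, so low-spin lies lower.

-735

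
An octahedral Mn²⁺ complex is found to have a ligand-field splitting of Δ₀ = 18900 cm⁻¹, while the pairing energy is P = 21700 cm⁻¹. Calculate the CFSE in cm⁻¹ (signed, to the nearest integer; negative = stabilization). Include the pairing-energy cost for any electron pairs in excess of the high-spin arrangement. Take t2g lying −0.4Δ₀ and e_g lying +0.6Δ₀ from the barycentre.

Mn is in group 7, so Mn²⁺ is d⁵ (7 − 2 = 5).
Since Δ₀ = 18900 cm⁻¹ < P = 21700 cm⁻¹, the complex adopts the high-spin configuration.
Configuration: t2g^3 e_g^2.
Orbital CFSE = 0.0Δ₀ = 0.0 × 18900 = 0 cm⁻¹.
High-spin has no excess pairs, so no pairing correction applies.

0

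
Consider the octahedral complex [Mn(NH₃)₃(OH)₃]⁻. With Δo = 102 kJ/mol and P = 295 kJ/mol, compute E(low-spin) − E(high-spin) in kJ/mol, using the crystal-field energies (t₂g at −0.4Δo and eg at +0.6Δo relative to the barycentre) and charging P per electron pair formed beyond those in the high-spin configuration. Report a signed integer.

386

Ligand charges: 3×(+0) from NH₃ and 3×(-1) from OH⁻ sum to -3; with overall charge -1, Mn is +2.
Mn is in group 7, so Mn²⁺ is d⁵ (7 − 2 = 5).
High-spin d⁵ fills as t₂g³ eg² with CFSE 3(−0.4) + 2(+0.6) = 0.0Δo = 0 kJ/mol.
Low-spin: t₂g⁵ eg⁰, orbital CFSE = -2.0Δo = -204 kJ/mol; plus 2 excess pairs × P = +590 kJ/mol; total 386 kJ/mol.
Thus E(LS) − E(HS) = 386 kJ/mol.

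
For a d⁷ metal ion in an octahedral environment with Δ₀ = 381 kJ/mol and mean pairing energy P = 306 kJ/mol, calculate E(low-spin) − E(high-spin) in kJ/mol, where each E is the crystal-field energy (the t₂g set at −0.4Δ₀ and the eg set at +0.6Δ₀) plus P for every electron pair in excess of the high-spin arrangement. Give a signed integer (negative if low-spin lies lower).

In the high-spin limit (t₂g⁵ eg²) the orbital term is -0.8Δ₀ = -305 kJ/mol, with no excess pairing.
Low-spin: t₂g⁶ eg¹, orbital CFSE = -1.8Δ₀ = -686 kJ/mol; plus 1 excess pair × P = +306 kJ/mol; total -380 kJ/mol.
The difference is -380 − (-305) = -75 kJ/mol, so low-spin lies lower.

-75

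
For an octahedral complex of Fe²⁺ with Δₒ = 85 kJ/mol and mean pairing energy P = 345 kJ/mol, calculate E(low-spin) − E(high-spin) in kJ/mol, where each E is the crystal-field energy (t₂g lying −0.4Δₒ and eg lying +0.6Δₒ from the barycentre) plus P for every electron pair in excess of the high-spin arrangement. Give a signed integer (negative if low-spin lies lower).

Fe²⁺: group 8, so d-count = 8 − 2 = 6.
In the high-spin limit (t₂g⁴ eg²) the orbital term is -0.4Δₒ = -34 kJ/mol, with no excess pairing.
For low-spin the configuration is t₂g⁶ eg⁰: orbital energy -2.4 × 85 = -204 kJ/mol, and 2 additional pairs relative to high-spin add 690 kJ/mol, giving 486 kJ/mol.
Thus E(LS) − E(HS) = 520 kJ/mol.

520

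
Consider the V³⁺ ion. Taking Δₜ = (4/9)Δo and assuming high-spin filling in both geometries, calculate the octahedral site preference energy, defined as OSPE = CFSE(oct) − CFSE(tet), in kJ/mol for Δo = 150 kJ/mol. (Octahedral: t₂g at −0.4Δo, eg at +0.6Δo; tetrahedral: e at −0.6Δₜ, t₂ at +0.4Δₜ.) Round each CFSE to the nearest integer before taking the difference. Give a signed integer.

-40

Group 5 minus oxidation state +3 gives a d² configuration for V³⁺.
Octahedral (high-spin): t₂g² eg⁰, CFSE = 2(−0.4) + 0(+0.6) = -0.8Δo = -0.8 × 150 = -120 kJ/mol.
Tetrahedral: e² t₂⁰, CFSE = 2(−0.6) + 0(+0.4) = -1.2Δₜ = -1.2 × (4/9) × 150 = -80 kJ/mol.
Subtracting, OSPE = -120 − (-80) = -40 kJ/mol.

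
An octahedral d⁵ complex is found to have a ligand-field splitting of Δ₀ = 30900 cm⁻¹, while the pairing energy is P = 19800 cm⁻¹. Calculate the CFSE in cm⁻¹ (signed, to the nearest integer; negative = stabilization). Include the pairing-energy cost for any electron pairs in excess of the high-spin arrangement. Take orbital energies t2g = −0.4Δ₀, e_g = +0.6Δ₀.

With Δ₀ > P the complex is low-spin.
Configuration: t2g^5 e_g^0.
Orbital CFSE = -2.0Δ₀ = -2.0 × 30900 = -61800 cm⁻¹.
Excess pairs vs high-spin: 2 − 0 = 2; pairing cost = +39600 cm⁻¹.
Net CFSE = -61800 + 39600 = -22200 cm⁻¹.

-22200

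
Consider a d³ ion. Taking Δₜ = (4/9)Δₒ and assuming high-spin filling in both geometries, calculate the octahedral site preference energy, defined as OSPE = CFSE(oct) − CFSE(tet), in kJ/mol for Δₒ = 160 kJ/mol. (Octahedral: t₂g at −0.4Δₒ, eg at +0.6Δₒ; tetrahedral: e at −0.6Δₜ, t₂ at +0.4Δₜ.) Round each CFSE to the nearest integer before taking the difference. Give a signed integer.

Octahedral (high-spin): t₂g³ eg⁰, CFSE = 3(−0.4) + 0(+0.6) = -1.2Δₒ = -1.2 × 160 = -192 kJ/mol.
Tetrahedral: e² t₂¹, CFSE = 2(−0.6) + 1(+0.4) = -0.8Δₜ = -0.8 × (4/9) × 160 = -57 kJ/mol.
Subtracting, OSPE = -192 − (-57) = -135 kJ/mol.

-135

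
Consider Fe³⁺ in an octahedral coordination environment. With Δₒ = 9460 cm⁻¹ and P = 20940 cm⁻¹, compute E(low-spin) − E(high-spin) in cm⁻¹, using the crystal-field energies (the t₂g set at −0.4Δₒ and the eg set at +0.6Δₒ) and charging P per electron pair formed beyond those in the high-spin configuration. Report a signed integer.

22960

Group 8 minus oxidation state +3 gives a d⁵ configuration for Fe³⁺.
High-spin d⁵ fills as t₂g³ eg² with CFSE 3(−0.4) + 2(+0.6) = 0.0Δₒ = 0 cm⁻¹.
Low-spin: t₂g⁵ eg⁰, orbital CFSE = -2.0Δₒ = -18920 cm⁻¹; plus 2 excess pairs × P = +41880 cm⁻¹; total 22960 cm⁻¹.
E(LS) − E(HS) = 22960 − (0) = 22960 cm⁻¹.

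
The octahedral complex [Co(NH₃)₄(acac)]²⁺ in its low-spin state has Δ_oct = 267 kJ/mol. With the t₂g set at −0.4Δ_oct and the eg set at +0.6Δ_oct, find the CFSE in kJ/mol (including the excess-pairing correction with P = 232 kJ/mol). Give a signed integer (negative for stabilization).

Ligand charges: 4×(+0) from NH₃ and 1×(-1) from acac⁻ sum to -1; with overall charge +2, Co is +3.
Co³⁺: group 9, so d-count = 9 − 3 = 6.
Configuration: t₂g⁶ eg⁰.
CFSE(orbital) = 6×(-0.4Δ_oct) + 0×(0.6Δ_oct) = -2.4Δ_oct; with Δ_oct = 267 kJ/mol that is -641 kJ/mol.
Relative to high-spin t₂g⁴ eg² (1 paired), the low-spin configuration has 2 additional pairs, contributing +2 × 232 = +464 kJ/mol.
Net CFSE = -641 + 464 = -177 kJ/mol.

-177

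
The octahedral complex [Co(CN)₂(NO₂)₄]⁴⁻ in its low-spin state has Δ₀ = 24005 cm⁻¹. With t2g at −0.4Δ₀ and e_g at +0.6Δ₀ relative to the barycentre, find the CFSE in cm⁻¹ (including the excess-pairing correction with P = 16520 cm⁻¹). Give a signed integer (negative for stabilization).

-26689

Ligand charges: 2×(-1) from CN⁻ and 4×(-1) from NO₂⁻ sum to -6; with overall charge -4, Co is +2.
Co is in group 9, so Co²⁺ is d⁷ (9 − 2 = 7).
Configuration: t2g^6 e_g^1.
The orbital stabilization is -1.8Δ₀ = -1.8 × 24005 = -43209 cm⁻¹.
Relative to high-spin t2g^5 e_g^2 (2 paired), the low-spin configuration has 1 additional pair, contributing +1 × 16520 = +16520 cm⁻¹.
Overall CFSE = -43209 + 16520 = -26689 cm⁻¹.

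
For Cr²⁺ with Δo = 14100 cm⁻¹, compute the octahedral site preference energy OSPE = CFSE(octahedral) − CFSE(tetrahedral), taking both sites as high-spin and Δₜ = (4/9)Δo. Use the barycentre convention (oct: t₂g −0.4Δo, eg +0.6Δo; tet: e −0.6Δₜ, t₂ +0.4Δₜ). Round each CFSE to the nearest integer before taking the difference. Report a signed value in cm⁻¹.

-5953

Cr²⁺: group 6, so d-count = 6 − 2 = 4.
Octahedral high-spin t2g^3 e_g^1: CFSE = -0.6 × 14100 = -8460 cm⁻¹.
In a tetrahedral site the filling is e^2 t2^2: CFSE(tet) = -0.4Δₜ = -0.4 × (4/9)(14100) = -2507 cm⁻¹.
OSPE = CFSE(oct) − CFSE(tet) = -8460 − (-2507) = -5953 cm⁻¹.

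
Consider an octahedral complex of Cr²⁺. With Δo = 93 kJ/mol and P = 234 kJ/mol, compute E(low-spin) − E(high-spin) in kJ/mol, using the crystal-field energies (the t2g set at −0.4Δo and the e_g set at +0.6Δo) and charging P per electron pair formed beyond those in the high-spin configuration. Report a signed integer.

Cr sits in group 6; removing 2 electrons leaves Cr²⁺ with 6 − 2 = 4 d electrons.
High-spin: t2g^3 e_g^1, CFSE = -0.6Δo = -56 kJ/mol.
Low-spin: t2g^4 e_g^0, orbital CFSE = -1.6Δo = -149 kJ/mol; plus 1 excess pair × P = +234 kJ/mol; total 85 kJ/mol.
Thus E(LS) − E(HS) = 141 kJ/mol.

141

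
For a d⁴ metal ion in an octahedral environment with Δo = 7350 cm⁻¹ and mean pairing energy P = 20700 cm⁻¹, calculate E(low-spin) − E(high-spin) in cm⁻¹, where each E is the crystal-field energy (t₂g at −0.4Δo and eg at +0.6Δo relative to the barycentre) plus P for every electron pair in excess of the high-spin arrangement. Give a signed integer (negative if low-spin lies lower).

In the high-spin limit (t₂g³ eg¹) the orbital term is -0.6Δo = -4410 cm⁻¹, with no excess pairing.
Low-spin t₂g⁴ eg⁰ gives -1.6Δo = -11760 cm⁻¹, but forming 1 extra pair costs 1P = 20700 cm⁻¹, so E(LS) = -11760 + 20700 = 8940 cm⁻¹.
Thus E(LS) − E(HS) = 13350 cm⁻¹.

13350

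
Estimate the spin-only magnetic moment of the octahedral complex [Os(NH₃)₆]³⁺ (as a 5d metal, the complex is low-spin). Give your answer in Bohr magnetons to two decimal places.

1.73 Bohr magnetons

NH₃ is neutral, so the +3 overall charge sits on Os: oxidation state +3.
Os sits in group 8; removing 3 electrons leaves Os³⁺ with 8 − 3 = 5 d electrons.
Configuration: t₂g⁵ eg⁰ → 1 unpaired electron.
μ(spin-only) = √[1(1+2)] = √3 ≈ 1.73 Bohr magnetons.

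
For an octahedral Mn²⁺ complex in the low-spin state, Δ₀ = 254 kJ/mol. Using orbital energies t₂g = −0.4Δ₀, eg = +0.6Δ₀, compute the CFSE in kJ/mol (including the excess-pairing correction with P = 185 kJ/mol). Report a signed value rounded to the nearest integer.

Group 7 minus oxidation state +2 gives a d⁵ configuration for Mn²⁺.
Configuration: t₂g⁵ eg⁰.
The orbital stabilization is -2.0Δ₀ = -2.0 × 254 = -508 kJ/mol.
Relative to high-spin t₂g³ eg² (0 paired), the low-spin configuration has 2 additional pairs, contributing +2 × 185 = +370 kJ/mol.
Net CFSE = -508 + 370 = -138 kJ/mol.

-138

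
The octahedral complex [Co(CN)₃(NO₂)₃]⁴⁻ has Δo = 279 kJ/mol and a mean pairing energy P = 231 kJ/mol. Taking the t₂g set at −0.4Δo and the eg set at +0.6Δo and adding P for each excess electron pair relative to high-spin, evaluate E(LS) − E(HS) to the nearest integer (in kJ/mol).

-48

Ligand charges: 3×(-1) from CN⁻ and 3×(-1) from NO₂⁻ sum to -6; with overall charge -4, Co is +2.
Co sits in group 9; removing 2 electrons leaves Co²⁺ with 9 − 2 = 7 d electrons.
High-spin: t₂g⁵ eg², CFSE = -0.8Δo = -223 kJ/mol.
For low-spin the configuration is t₂g⁶ eg¹: orbital energy -1.8 × 279 = -502 kJ/mol, and 1 additional pair relative to high-spin adds 231 kJ/mol, giving -271 kJ/mol.
The difference is -271 − (-223) = -48 kJ/mol, so low-spin lies lower.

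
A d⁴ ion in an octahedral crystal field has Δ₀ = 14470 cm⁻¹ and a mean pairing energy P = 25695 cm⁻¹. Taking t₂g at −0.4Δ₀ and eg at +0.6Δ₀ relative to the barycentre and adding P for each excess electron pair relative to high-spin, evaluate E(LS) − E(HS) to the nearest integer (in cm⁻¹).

High-spin d⁴ fills as t₂g³ eg¹ with CFSE 3(−0.4) + 1(+0.6) = -0.6Δ₀ = -8682 cm⁻¹.
For low-spin the configuration is t₂g⁴ eg⁰: orbital energy -1.6 × 14470 = -23152 cm⁻¹, and 1 additional pair relative to high-spin adds 25695 cm⁻¹, giving 2543 cm⁻¹.
E(LS) − E(HS) = 2543 − (-8682) = 11225 cm⁻¹.

11225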